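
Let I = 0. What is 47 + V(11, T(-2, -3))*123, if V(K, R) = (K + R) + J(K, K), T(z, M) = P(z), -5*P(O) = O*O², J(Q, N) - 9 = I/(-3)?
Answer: 13519/5 ≈ 2703.8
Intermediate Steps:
J(Q, N) = 9 (J(Q, N) = 9 + 0/(-3) = 9 + 0*(-⅓) = 9 + 0 = 9)
P(O) = -O³/5 (P(O) = -O*O²/5 = -O³/5)
T(z, M) = -z³/5
V(K, R) = 9 + K + R (V(K, R) = (K + R) + 9 = 9 + K + R)
47 + V(11, T(-2, -3))*123 = 47 + (9 + 11 - ⅕*(-2)³)*123 = 47 + (9 + 11 - ⅕*(-8))*123 = 47 + (9 + 11 + 8/5)*123 = 47 + (108/5)*123 = 47 + 13284/5 = 13519/5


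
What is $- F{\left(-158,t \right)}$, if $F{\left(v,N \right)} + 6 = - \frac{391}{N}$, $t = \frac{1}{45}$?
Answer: $17601$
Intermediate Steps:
$t = \frac{1}{45} \approx 0.022222$
$F{\left(v,N \right)} = -6 - \frac{391}{N}$
$- F{\left(-158,t \right)} = - (-6 - 391 \frac{1}{\frac{1}{45}}) = - (-6 - 17595) = \left(-1\right) \left(-17601\right) = 17601$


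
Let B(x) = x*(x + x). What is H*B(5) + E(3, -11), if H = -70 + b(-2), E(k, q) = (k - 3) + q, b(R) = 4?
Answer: -3311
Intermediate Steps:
E(k, q) = -3 + k + q (E(k, q) = (-3 + k) + q = -3 + k + q)
B(x) = 2*x² (B(x) = x*(2*x) = 2*x²)
H = -66 (H = -70 + 4 = -66)
H*B(5) + E(3, -11) = -132*5² + (-3 + 3 - 11) = -132*25 - 11 = -66*50 - 11 = -3300 - 11 = -3311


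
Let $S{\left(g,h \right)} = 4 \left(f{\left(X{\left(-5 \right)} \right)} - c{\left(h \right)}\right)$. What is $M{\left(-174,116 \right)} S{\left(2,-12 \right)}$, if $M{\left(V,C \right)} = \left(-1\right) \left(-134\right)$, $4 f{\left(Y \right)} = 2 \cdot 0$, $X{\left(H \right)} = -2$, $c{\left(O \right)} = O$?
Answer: $6432$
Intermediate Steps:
$f{\left(Y \right)} = 0$ ($f{\left(Y \right)} = \frac{2 \cdot 0}{4} = \frac{1}{4} \cdot 0 = 0$)
$M{\left(V,C \right)} = 134$
$S{\left(g,h \right)} = - 4 h$ ($S{\left(g,h \right)} = 4 \left(0 - h\right) = 4 \left(- h\right) = - 4 h$)
$M{\left(-174,116 \right)} S{\left(2,-12 \right)} = 134 \left(\left(-4\right) \left(-12\right)\right) = 134 \cdot 48 = 6432$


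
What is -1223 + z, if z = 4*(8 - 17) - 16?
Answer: -1275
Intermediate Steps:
z = -52 (z = 4*(-9) - 16 = -36 - 16 = -52)
-1223 + z = -1223 - 52 = -1275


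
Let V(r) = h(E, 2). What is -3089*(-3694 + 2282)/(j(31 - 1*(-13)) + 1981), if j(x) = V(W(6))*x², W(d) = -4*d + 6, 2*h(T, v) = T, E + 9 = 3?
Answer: -4361668/3827 ≈ -1139.7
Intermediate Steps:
E = -6 (E = -9 + 3 = -6)
h(T, v) = T/2
W(d) = 6 - 4*d
V(r) = -3 (V(r) = (½)*(-6) = -3)
j(x) = -3*x²
-3089*(-3694 + 2282)/(j(31 - 1*(-13)) + 1981) = -3089*(-3694 + 2282)/(-3*(31 - 1*(-13))² + 1981) = -3089*(-1412/(-3*(31 + 13)² + 1981)) = -3089*(-1412/(-3*44² + 1981)) = -3089*(-1412/(-3*1936 + 1981)) = -3089*(-1412/(-5808 + 1981)) = -3089/((-3827*(-1/1412))) = -3089/3827/1412 = -3089*1412/3827 = -4361668/3827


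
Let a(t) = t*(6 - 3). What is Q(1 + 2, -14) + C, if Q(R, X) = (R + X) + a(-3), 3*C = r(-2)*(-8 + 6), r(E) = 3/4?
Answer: -41/2 ≈ -20.500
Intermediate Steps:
r(E) = 3/4 (r(E) = 3*(1/4) = 3/4)
a(t) = 3*t (a(t) = t*3 = 3*t)
C = -1/2 (C = (3*(-8 + 6)/4)/3 = ((3/4)*(-2))/3 = (1/3)*(-3/2) = -1/2 ≈ -0.50000)
Q(R, X) = -9 + R + X (Q(R, X) = (R + X) + 3*(-3) = (R + X) - 9 = -9 + R + X)
Q(1 + 2, -14) + C = (-9 + (1 + 2) - 14) - 1/2 = (-9 + 3 - 14) - 1/2 = -20 - 1/2 = -41/2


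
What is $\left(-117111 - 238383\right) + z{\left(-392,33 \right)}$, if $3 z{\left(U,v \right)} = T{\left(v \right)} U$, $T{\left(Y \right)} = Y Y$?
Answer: $-497790$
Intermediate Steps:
$T{\left(Y \right)} = Y^{2}$
$z{\left(U,v \right)} = \frac{U v^{2}}{3}$ ($z{\left(U,v \right)} = \frac{v^{2} U}{3} = \frac{U v^{2}}{3}$)
$\left(-117111 - 238383\right) + z{\left(-392,33 \right)} = \left(-117111 - 238383\right) + \frac{1}{3} \left(-392\right) 33^{2} = -355494 + \frac{1}{3} \left(-392\right) 1089 = -355494 - 142296 = -497790$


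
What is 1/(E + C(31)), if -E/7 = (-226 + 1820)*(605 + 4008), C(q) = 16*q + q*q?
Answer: -1/51470397 ≈ -1.9429e-8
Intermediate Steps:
C(q) = q² + 16*q (C(q) = 16*q + q² = q² + 16*q)
E = -51471854 (E = -7*(-226 + 1820)*(605 + 4008) = -11158*4613 = -7*7353122 = -51471854)
1/(E + C(31)) = 1/(-51471854 + 31*(16 + 31)) = 1/(-51471854 + 31*47) = 1/(-51471854 + 1457) = 1/(-51470397) = -1/51470397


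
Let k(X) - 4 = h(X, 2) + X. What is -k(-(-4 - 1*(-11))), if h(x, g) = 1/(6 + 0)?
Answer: 17/6 ≈ 2.8333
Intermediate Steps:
h(x, g) = ⅙ (h(x, g) = 1/6 = ⅙)
k(X) = 25/6 + X (k(X) = 4 + (⅙ + X) = 25/6 + X)
-k(-(-4 - 1*(-11))) = -(25/6 - (-4 - 1*(-11))) = -(25/6 - (-4 + 11)) = -(25/6 - 1*7) = -(25/6 - 7) = -1*(-17/6) = 17/6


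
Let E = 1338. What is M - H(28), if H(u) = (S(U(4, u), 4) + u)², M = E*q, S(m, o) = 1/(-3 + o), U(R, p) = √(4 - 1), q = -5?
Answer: -7531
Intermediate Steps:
U(R, p) = √3
M = -6690 (M = 1338*(-5) = -6690)
H(u) = (1 + u)² (H(u) = (1/(-3 + 4) + u)² = (1/1 + u)² = (1 + u)²)
M - H(28) = -6690 - (1 + 28)² = -6690 - 1*29² = -6690 - 1*841 = -6690 - 841 = -7531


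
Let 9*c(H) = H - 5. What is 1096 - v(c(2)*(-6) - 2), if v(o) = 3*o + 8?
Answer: 1088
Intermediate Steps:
c(H) = -5/9 + H/9 (c(H) = (H - 5)/9 = (-5 + H)/9 = -5/9 + H/9)
v(o) = 8 + 3*o
1096 - v(c(2)*(-6) - 2) = 1096 - (8 + 3*((-5/9 + (1/9)*2)*(-6) - 2)) = 1096 - (8 + 3*((-5/9 + 2/9)*(-6) - 2)) = 1096 - (8 + 3*(-1/3*(-6) - 2)) = 1096 - (8 + 3*(2 - 2)) = 1096 - (8 + 3*0) = 1096 - (8 + 0) = 1096 - 1*8 = 1096 - 8 = 1088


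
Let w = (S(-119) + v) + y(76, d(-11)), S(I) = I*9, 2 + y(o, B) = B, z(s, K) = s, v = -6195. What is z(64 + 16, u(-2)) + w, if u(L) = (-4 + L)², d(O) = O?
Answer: -7199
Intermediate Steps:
y(o, B) = -2 + B
S(I) = 9*I
w = -7279 (w = (9*(-119) - 6195) + (-2 - 11) = (-1071 - 6195) - 13 = -7266 - 13 = -7279)
z(64 + 16, u(-2)) + w = (64 + 16) - 7279 = 80 - 7279 = -7199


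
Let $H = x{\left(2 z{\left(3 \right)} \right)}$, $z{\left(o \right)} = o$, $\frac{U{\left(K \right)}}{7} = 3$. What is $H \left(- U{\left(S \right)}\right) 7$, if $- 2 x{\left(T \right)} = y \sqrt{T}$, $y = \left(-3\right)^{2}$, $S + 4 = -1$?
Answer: $\frac{1323 \sqrt{6}}{2} \approx 1620.3$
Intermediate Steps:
$S = -5$ ($S = -4 - 1 = -5$)
$U{\left(K \right)} = 21$ ($U{\left(K \right)} = 7 \cdot 3 = 21$)
$y = 9$
$x{\left(T \right)} = - \frac{9 \sqrt{T}}{2}$
$H = - \frac{9 \sqrt{6}}{2}$ ($H = - \frac{9 \sqrt{2 \cdot 3}}{2} = - \frac{9 \sqrt{6}}{2} \approx -11.023$)
$H \left(- U{\left(S \right)}\right) 7 = - \frac{9 \sqrt{6}}{2} \left(\left(-1\right) 21\right) 7 = - \frac{9 \sqrt{6}}{2} \left(-21\right) 7 = \frac{189 \sqrt{6}}{2} \cdot 7 = \frac{1323 \sqrt{6}}{2}$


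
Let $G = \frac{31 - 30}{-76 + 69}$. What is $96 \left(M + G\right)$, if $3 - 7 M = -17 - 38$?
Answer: $\frac{5472}{7} \approx 781.71$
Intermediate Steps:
$M = \frac{58}{7}$ ($M = \frac{3}{7} - \frac{-17 - 38}{7} = \frac{3}{7} - - \frac{55}{7} = \frac{3}{7} + \frac{55}{7} = \frac{58}{7} \approx 8.2857$)
$G = - \frac{1}{7}$ ($G = 1 \frac{1}{-7} = 1 \left(- \frac{1}{7}\right) = - \frac{1}{7} \approx -0.14286$)
$96 \left(M + G\right) = 96 \left(\frac{58}{7} - \frac{1}{7}\right) = 96 \cdot \frac{57}{7} = \frac{5472}{7}$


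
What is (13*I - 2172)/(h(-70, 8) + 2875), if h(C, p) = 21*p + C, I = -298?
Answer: -6046/2973 ≈ -2.0336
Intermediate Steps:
h(C, p) = C + 21*p
(13*I - 2172)/(h(-70, 8) + 2875) = (13*(-298) - 2172)/((-70 + 21*8) + 2875) = (-3874 - 2172)/((-70 + 168) + 2875) = -6046/(98 + 2875) = -6046/2973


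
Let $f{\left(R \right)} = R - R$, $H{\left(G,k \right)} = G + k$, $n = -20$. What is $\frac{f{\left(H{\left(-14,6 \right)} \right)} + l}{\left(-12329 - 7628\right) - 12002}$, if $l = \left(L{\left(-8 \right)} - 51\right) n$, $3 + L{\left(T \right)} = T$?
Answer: $- \frac{1240}{31959} \approx -0.0388$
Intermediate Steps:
$L{\left(T \right)} = -3 + T$
$f{\left(R \right)} = 0$
$l = 1240$ ($l = \left(\left(-3 - 8\right) - 51\right) \left(-20\right) = \left(-11 - 51\right) \left(-20\right) = \left(-62\right) \left(-20\right) = 1240$)
$\frac{f{\left(H{\left(-14,6 \right)} \right)} + l}{\left(-12329 - 7628\right) - 12002} = \frac{0 + 1240}{\left(-12329 - 7628\right) - 12002} = \frac{1240}{\left(-12329 - 7628\right) - 12002} = \frac{1240}{-19957 - 12002} = \frac{1240}{-31959} = 1240 \left(- \frac{1}{31959}\right) = - \frac{1240}{31959}$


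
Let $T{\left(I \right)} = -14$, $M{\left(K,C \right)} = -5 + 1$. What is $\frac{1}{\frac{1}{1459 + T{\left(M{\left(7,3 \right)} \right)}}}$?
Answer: $1445$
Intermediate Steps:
$M{\left(K,C \right)} = -4$
$\frac{1}{\frac{1}{1459 + T{\left(M{\left(7,3 \right)} \right)}}} = \frac{1}{\frac{1}{1459 - 14}} = \frac{1}{\frac{1}{1445}} = 1445$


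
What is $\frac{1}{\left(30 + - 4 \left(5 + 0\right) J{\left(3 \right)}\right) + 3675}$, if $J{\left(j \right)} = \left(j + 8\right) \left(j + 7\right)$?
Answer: $\frac{1}{1505} \approx 0.00066445$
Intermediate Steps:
$J{\left(j \right)} = \left(7 + j\right) \left(8 + j\right)$ ($J{\left(j \right)} = \left(8 + j\right) \left(7 + j\right) = \left(7 + j\right) \left(8 + j\right)$)
$\frac{1}{\left(30 + - 4 \left(5 + 0\right) J{\left(3 \right)}\right) + 3675} = \frac{1}{\left(30 + - 4 \left(5 + 0\right) \left(56 + 3^{2} + 15 \cdot 3\right)\right) + 3675} = \frac{1}{\left(30 + \left(-4\right) 5 \left(56 + 9 + 45\right)\right) + 3675} = \frac{1}{\left(30 - 2200\right) + 3675} = \frac{1}{-2170 + 3675} = \frac{1}{1505}$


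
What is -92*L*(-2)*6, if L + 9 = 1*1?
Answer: -8832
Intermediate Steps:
L = -8 (L = -9 + 1*1 = -9 + 1 = -8)
-92*L*(-2)*6 = -92*(-8*(-2))*6 = -1472*6 = -92*96 = -8832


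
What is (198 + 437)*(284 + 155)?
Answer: 278765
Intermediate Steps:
(198 + 437)*(284 + 155) = 635*439 = 278765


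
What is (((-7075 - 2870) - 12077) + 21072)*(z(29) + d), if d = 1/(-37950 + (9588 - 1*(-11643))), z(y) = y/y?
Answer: -15882100/16719 ≈ -949.94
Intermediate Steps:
z(y) = 1
d = -1/16719 (d = 1/(-37950 + (9588 + 11643)) = 1/(-37950 + 21231) = 1/(-16719) = -1/16719 ≈ -5.9812e-5)
(((-7075 - 2870) - 12077) + 21072)*(z(29) + d) = (((-7075 - 2870) - 12077) + 21072)*(1 - 1/16719) = ((-9945 - 12077) + 21072)*(16718/16719) = (-22022 + 21072)*(16718/16719) = -950*16718/16719 = -15882100/16719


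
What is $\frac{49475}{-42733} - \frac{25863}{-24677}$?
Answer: $- \frac{115690996}{1054522241} \approx -0.10971$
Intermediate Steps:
$\frac{49475}{-42733} - \frac{25863}{-24677} = 49475 \left(- \frac{1}{42733}\right) - - \frac{25863}{24677} = - \frac{49475}{42733} + \frac{25863}{24677} = - \frac{115690996}{1054522241}$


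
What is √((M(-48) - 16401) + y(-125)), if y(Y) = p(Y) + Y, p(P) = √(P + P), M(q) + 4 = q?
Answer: √(-16578 + 5*I*√10) ≈ 0.0614 + 128.76*I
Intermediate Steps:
M(q) = -4 + q
p(P) = √2*√P (p(P) = √(2*P) = √2*√P)
y(Y) = Y + √2*√Y (y(Y) = √2*√Y + Y = Y + √2*√Y)
√((M(-48) - 16401) + y(-125)) = √(((-4 - 48) - 16401) + (-125 + √2*√(-125))) = √((-52 - 16401) + (-125 + √2*(5*I*√5))) = √(-16453 + (-125 + 5*I*√10)) = √(-16578 + 5*I*√10)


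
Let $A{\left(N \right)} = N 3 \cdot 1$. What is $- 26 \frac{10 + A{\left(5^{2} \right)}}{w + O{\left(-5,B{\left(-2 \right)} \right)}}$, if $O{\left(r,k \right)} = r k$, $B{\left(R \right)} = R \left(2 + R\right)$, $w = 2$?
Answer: $-1105$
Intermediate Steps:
$A{\left(N \right)} = 3 N$ ($A{\left(N \right)} = 3 N 1 = 3 N$)
$O{\left(r,k \right)} = k r$
$- 26 \frac{10 + A{\left(5^{2} \right)}}{w + O{\left(-5,B{\left(-2 \right)} \right)}} = - 26 \frac{10 + 3 \cdot 5^{2}}{2 + - 2 \left(2 - 2\right) \left(-5\right)} = - 26 \frac{10 + 3 \cdot 25}{2 + \left(-2\right) 0 \left(-5\right)} = - 26 \frac{10 + 75}{2 + 0 \left(-5\right)} = - 26 \frac{85}{2 + 0} = - 26 \cdot \frac{85}{2} = - 26 \cdot 85 \cdot \frac{1}{2} = \left(-26\right) \frac{85}{2} = -1105$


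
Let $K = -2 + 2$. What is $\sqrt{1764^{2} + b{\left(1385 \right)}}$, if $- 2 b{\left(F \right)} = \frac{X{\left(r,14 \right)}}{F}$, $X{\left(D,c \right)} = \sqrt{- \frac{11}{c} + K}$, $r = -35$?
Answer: $\frac{\sqrt{1169910879681600 - 9695 i \sqrt{154}}}{19390} \approx 1764.0 - 9.0703 \cdot 10^{-8} i$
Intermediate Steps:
$K = 0$
$X{\left(D,c \right)} = \sqrt{11} \sqrt{- \frac{1}{c}}$ ($X{\left(D,c \right)} = \sqrt{- \frac{11}{c} + 0} = \sqrt{- \frac{11}{c}} = \sqrt{11} \sqrt{- \frac{1}{c}}$)
$b{\left(F \right)} = - \frac{i \sqrt{154}}{28 F}$ ($b{\left(F \right)} = - \frac{\sqrt{11} \sqrt{- \frac{1}{14}} \frac{1}{F}}{2} = - \frac{\sqrt{11} \frac{i \sqrt{14}}{14} \frac{1}{F}}{2} = - \frac{\frac{i \sqrt{154}}{14} \frac{1}{F}}{2} = - \frac{\frac{1}{14} i \sqrt{154} \frac{1}{F}}{2} = - \frac{i \sqrt{154}}{28 F}$)
$\sqrt{1764^{2} + b{\left(1385 \right)}} = \sqrt{1764^{2} - \frac{i \sqrt{154}}{28 \cdot 1385}} = \sqrt{3111696 - \frac{1}{28} i \sqrt{154} \cdot \frac{1}{1385}} = \sqrt{3111696 - \frac{i \sqrt{154}}{38780}}$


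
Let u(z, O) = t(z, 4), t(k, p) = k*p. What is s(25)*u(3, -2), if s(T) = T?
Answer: 300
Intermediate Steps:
u(z, O) = 4*z (u(z, O) = z*4 = 4*z)
s(25)*u(3, -2) = 25*(4*3) = 25*12 = 300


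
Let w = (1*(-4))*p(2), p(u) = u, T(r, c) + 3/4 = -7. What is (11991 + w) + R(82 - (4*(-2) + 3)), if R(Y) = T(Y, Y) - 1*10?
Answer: 47861/4 ≈ 11965.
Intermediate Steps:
T(r, c) = -31/4 (T(r, c) = -3/4 - 7 = -31/4)
w = -8 (w = (1*(-4))*2 = -4*2 = -8)
R(Y) = -71/4 (R(Y) = -31/4 - 1*10 = -31/4 - 10 = -71/4)
(11991 + w) + R(82 - (4*(-2) + 3)) = (11991 - 8) - 71/4 = 11983 - 71/4 = 47861/4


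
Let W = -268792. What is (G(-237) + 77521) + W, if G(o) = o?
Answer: -191508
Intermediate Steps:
(G(-237) + 77521) + W = (-237 + 77521) - 268792 = 77284 - 268792 = -191508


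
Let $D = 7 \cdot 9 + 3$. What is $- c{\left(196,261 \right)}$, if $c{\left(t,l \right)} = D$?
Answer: $-66$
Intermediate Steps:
$D = 66$ ($D = 63 + 3 = 66$)
$c{\left(t,l \right)} = 66$
$- c{\left(196,261 \right)} = \left(-1\right) 66 = -66$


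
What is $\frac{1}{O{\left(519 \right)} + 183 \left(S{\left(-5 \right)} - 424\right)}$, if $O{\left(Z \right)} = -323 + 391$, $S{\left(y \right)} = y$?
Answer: $- \frac{1}{78439} \approx -1.2749 \cdot 10^{-5}$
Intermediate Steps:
$O{\left(Z \right)} = 68$
$\frac{1}{O{\left(519 \right)} + 183 \left(S{\left(-5 \right)} - 424\right)} = \frac{1}{68 + 183 \left(-5 - 424\right)} = \frac{1}{68 + 183 \left(-429\right)} = \frac{1}{68 - 78507} = \frac{1}{-78439} = - \frac{1}{78439}$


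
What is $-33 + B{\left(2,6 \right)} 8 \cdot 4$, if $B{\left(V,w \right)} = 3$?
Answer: $63$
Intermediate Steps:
$-33 + B{\left(2,6 \right)} 8 \cdot 4 = -33 + 3 \cdot 8 \cdot 4 = -33 + 3 \cdot 32 = -33 + 96 = 63$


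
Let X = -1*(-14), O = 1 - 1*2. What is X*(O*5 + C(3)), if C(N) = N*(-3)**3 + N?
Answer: -1162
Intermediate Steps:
C(N) = -26*N (C(N) = N*(-27) + N = -27*N + N = -26*N)
O = -1 (O = 1 - 2 = -1)
X = 14
X*(O*5 + C(3)) = 14*(-1*5 - 26*3) = 14*(-5 - 78) = 14*(-83) = -1162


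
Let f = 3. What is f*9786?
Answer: 29358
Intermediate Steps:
f*9786 = 3*9786 = 29358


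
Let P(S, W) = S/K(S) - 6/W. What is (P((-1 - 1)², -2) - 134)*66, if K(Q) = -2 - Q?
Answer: -8690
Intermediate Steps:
P(S, W) = -6/W + S/(-2 - S) (P(S, W) = S/(-2 - S) - 6/W = -6/W + S/(-2 - S))
(P((-1 - 1)², -2) - 134)*66 = ((-12 - 6*(-1 - 1)² - 1*(-1 - 1)²*(-2))/((-2)*(2 + (-1 - 1)²)) - 134)*66 = (-(-12 - 6*(-2)² - 1*(-2)²*(-2))/(2*(2 + (-2)²)) - 134)*66 = (-(-12 - 6*4 - 1*4*(-2))/(2*(2 + 4)) - 134)*66 = (-½*(-12 - 24 + 8)/6 - 134)*66 = (-½*⅙*(-28) - 134)*66 = (7/3 - 134)*66 = -395/3*66 = -8690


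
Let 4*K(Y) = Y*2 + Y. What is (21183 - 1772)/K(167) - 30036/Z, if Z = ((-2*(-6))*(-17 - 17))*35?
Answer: 93650363/596190 ≈ 157.08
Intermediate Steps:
K(Y) = 3*Y/4 (K(Y) = (Y*2 + Y)/4 = (2*Y + Y)/4 = (3*Y)/4 = 3*Y/4)
Z = -14280 (Z = (12*(-34))*35 = -408*35 = -14280)
(21183 - 1772)/K(167) - 30036/Z = (21183 - 1772)/(((¾)*167)) - 30036/(-14280) = 19411/(501/4) - 30036*(-1/14280) = 19411*(4/501) + 2503/1190 = 77644/501 + 2503/1190 = 93650363/596190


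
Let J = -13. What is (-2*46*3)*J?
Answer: 3588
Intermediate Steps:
(-2*46*3)*J = (-2*46*3)*(-13) = -92*3*(-13) = -276*(-13) = 3588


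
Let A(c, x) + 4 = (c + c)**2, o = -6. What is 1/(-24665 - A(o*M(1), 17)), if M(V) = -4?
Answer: -1/26965 ≈ -3.7085e-5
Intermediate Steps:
A(c, x) = -4 + 4*c**2 (A(c, x) = -4 + (c + c)**2 = -4 + (2*c)**2 = -4 + 4*c**2)
1/(-24665 - A(o*M(1), 17)) = 1/(-24665 - (-4 + 4*(-6*(-4))**2)) = 1/(-24665 - (-4 + 4*24**2)) = 1/(-24665 - (-4 + 4*576)) = 1/(-24665 - (-4 + 2304)) = 1/(-24665 - 1*2300) = 1/(-24665 - 2300) = 1/(-26965) = -1/26965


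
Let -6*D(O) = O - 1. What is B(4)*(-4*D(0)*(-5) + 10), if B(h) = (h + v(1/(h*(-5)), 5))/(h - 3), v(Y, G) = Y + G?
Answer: 358/3 ≈ 119.33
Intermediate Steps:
v(Y, G) = G + Y
B(h) = (5 + h - 1/(5*h))/(-3 + h) (B(h) = (h + (5 + 1/(h*(-5))))/(h - 3) = (h + (5 + 1/(-5*h)))/(-3 + h) = (h + (5 - 1/(5*h)))/(-3 + h) = (5 + h - 1/(5*h))/(-3 + h))
D(O) = ⅙ - O/6 (D(O) = -(O - 1)/6 = -(-1 + O)/6 = ⅙ - O/6)
B(4)*(-4*D(0)*(-5) + 10) = ((-⅕ + 4² + 5*4)/(4*(-3 + 4)))*(-4*(⅙ - ⅙*0)*(-5) + 10) = ((¼)*(-⅕ + 16 + 20)/1)*(-4*(⅙ + 0)*(-5) + 10) = ((¼)*1*(179/5))*(-4*⅙*(-5) + 10) = 179*(-⅔*(-5) + 10)/20 = 179*(10/3 + 10)/20 = (179/20)*(40/3) = 358/3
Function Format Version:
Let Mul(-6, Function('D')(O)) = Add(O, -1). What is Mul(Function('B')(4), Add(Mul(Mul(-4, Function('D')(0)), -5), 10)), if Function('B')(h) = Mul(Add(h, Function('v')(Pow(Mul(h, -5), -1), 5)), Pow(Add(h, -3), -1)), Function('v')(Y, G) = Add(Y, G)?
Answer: Rational(358, 3) ≈ 119.33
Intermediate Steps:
Function('v')(Y, G) = Add(G, Y)
Function('B')(h) = Mul(Pow(Add(-3, h), -1), Add(5, h, Mul(Rational(-1, 5), Pow(h, -1)))) (Function('B')(h) = Mul(Add(h, Add(5, Pow(Mul(h, -5), -1))), Pow(Add(h, -3), -1)) = Mul(Add(h, Add(5, Pow(Mul(-5, h), -1))), Pow(Add(-3, h), -1)) = Mul(Add(h, Add(5, Mul(Rational(-1, 5), Pow(h, -1)))), Pow(Add(-3, h), -1)) = Mul(Add(5, h, Mul(Rational(-1, 5), Pow(h, -1))), Pow(Add(-3, h), -1)) = Mul(Pow(Add(-3, h), -1), Add(5, h, Mul(Rational(-1, 5), Pow(h, -1)))))
Function('D')(O) = Add(Rational(1, 6), Mul(Rational(-1, 6), O)) (Function('D')(O) = Mul(Rational(-1, 6), Add(O, -1)) = Mul(Rational(-1, 6), Add(-1, O)) = Add(Rational(1, 6), Mul(Rational(-1, 6), O)))
Mul(Function('B')(4), Add(Mul(Mul(-4, Function('D')(0)), -5), 10)) = Mul(Mul(Pow(4, -1), Pow(Add(-3, 4), -1), Add(Rational(-1, 5), Pow(4, 2), Mul(5, 4))), Add(Mul(Mul(-4, Add(Rational(1, 6), Mul(Rational(-1, 6), 0))), -5), 10)) = Mul(Mul(Rational(1, 4), Pow(1, -1), Add(Rational(-1, 5), 16, 20)), Add(Mul(Mul(-4, Add(Rational(1, 6), 0)), -5), 10)) = Mul(Mul(Rational(1, 4), 1, Rational(179, 5)), Add(Mul(Mul(-4, Rational(1, 6)), -5), 10)) = Mul(Rational(179, 20), Add(Mul(Rational(-2, 3), -5), 10)) = Mul(Rational(179, 20), Add(Rational(10, 3), 10)) = Mul(Rational(179, 20), Rational(40, 3)) = Rational(358, 3)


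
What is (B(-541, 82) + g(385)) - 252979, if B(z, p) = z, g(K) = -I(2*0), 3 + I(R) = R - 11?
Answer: -253506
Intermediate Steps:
I(R) = -14 + R (I(R) = -3 + (R - 11) = -3 + (-11 + R) = -14 + R)
g(K) = 14 (g(K) = -(-14 + 2*0) = -(-14 + 0) = -1*(-14) = 14)
(B(-541, 82) + g(385)) - 252979 = (-541 + 14) - 252979 = -527 - 252979 = -253506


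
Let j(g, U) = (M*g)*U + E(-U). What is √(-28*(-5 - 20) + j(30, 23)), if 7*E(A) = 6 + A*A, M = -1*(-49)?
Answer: √1694735/7 ≈ 185.97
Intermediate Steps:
M = 49
E(A) = 6/7 + A²/7 (E(A) = (6 + A*A)/7 = (6 + A²)/7 = 6/7 + A²/7)
j(g, U) = 6/7 + U²/7 + 49*U*g (j(g, U) = (49*g)*U + (6/7 + (-U)²/7) = 49*U*g + (6/7 + U²/7) = 6/7 + U²/7 + 49*U*g)
√(-28*(-5 - 20) + j(30, 23)) = √(-28*(-5 - 20) + (6/7 + (⅐)*23² + 49*23*30)) = √(-28*(-25) + (6/7 + (⅐)*529 + 33810)) = √(700 + (6/7 + 529/7 + 33810)) = √(700 + 237205/7) = √(242105/7) = √1694735/7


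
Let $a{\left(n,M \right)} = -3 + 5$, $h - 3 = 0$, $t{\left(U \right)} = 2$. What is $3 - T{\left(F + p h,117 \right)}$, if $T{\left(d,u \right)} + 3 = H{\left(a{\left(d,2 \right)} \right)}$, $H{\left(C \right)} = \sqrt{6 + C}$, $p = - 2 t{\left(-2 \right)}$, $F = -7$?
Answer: $6 - 2 \sqrt{2} \approx 3.1716$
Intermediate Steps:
$h = 3$ ($h = 3 + 0 = 3$)
$a{\left(n,M \right)} = 2$
$p = -4$ ($p = \left(-2\right) 2 = -4$)
$T{\left(d,u \right)} = -3 + 2 \sqrt{2}$ ($T{\left(d,u \right)} = -3 + \sqrt{6 + 2} = -3 + \sqrt{8} = -3 + 2 \sqrt{2}$)
$3 - T{\left(F + p h,117 \right)} = 3 - \left(-3 + 2 \sqrt{2}\right) = 3 + \left(3 - 2 \sqrt{2}\right) = 6 - 2 \sqrt{2}$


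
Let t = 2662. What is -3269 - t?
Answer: -5931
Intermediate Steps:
-3269 - t = -3269 - 1*2662 = -3269 - 2662 = -5931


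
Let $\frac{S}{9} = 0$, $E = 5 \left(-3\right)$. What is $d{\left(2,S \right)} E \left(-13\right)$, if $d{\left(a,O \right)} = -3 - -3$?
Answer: $0$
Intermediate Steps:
$E = -15$
$S = 0$ ($S = 9 \cdot 0 = 0$)
$d{\left(a,O \right)} = 0$ ($d{\left(a,O \right)} = -3 + 3 = 0$)
$d{\left(2,S \right)} E \left(-13\right) = 0 \left(-15\right) \left(-13\right) = 0 \left(-13\right) = 0$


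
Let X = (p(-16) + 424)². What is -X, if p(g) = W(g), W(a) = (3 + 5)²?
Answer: -238144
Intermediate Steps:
W(a) = 64 (W(a) = 8² = 64)
p(g) = 64
X = 238144 (X = (64 + 424)² = 488² = 238144)
-X = -1*238144 = -238144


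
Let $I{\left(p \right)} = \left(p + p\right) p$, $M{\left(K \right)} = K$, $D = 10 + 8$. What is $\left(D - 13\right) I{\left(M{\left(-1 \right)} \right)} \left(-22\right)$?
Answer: $-220$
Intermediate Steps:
$D = 18$
$I{\left(p \right)} = 2 p^{2}$ ($I{\left(p \right)} = 2 p p = 2 p^{2}$)
$\left(D - 13\right) I{\left(M{\left(-1 \right)} \right)} \left(-22\right) = \left(18 - 13\right) 2 \left(-1\right)^{2} \left(-22\right) = 5 \cdot 2 \cdot 1 \left(-22\right) = 5 \cdot 2 \left(-22\right) = 10 \left(-22\right) = -220$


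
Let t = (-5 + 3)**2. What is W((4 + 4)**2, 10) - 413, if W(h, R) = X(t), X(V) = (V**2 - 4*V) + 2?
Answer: -411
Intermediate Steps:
t = 4 (t = (-2)**2 = 4)
X(V) = 2 + V**2 - 4*V
W(h, R) = 2 (W(h, R) = 2 + 4**2 - 4*4 = 2 + 16 - 16 = 2)
W((4 + 4)**2, 10) - 413 = 2 - 413 = -411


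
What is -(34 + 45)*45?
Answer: -3555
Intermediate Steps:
-(34 + 45)*45 = -79*45 = -1*3555 = -3555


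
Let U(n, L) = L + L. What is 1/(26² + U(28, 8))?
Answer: 1/692 ≈ 0.0014451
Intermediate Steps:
U(n, L) = 2*L
1/(26² + U(28, 8)) = 1/(26² + 2*8) = 1/(676 + 16) = 1/692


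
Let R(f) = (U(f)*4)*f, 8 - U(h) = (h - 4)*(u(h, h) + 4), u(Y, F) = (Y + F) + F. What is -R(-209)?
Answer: -110929676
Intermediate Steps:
u(Y, F) = Y + 2*F (u(Y, F) = (F + Y) + F = Y + 2*F)
U(h) = 8 - (-4 + h)*(4 + 3*h) (U(h) = 8 - (h - 4)*((h + 2*h) + 4) = 8 - (-4 + h)*(3*h + 4) = 8 - (-4 + h)*(4 + 3*h))
R(f) = f*(96 - 12*f**2 + 32*f) (R(f) = ((24 - 3*f**2 + 8*f)*4)*f = (96 - 12*f**2 + 32*f)*f = f*(96 - 12*f**2 + 32*f))
-R(-209) = -4*(-209)*(24 - 3*(-209)**2 + 8*(-209)) = -4*(-209)*(24 - 3*43681 - 1672) = -4*(-209)*(24 - 131043 - 1672) = -4*(-209)*(-132691) = -1*110929676 = -110929676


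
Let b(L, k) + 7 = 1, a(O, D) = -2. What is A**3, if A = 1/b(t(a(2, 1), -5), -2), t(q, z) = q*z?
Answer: -1/216 ≈ -0.0046296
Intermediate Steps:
b(L, k) = -6 (b(L, k) = -7 + 1 = -6)
A = -1/6 (A = 1/(-6) = -1/6 ≈ -0.16667)
A**3 = (-1/6)**3 = -1/216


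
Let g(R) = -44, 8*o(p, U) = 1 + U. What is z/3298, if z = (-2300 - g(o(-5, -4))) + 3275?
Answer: 1019/3298 ≈ 0.30898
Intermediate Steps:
o(p, U) = ⅛ + U/8 (o(p, U) = (1 + U)/8 = ⅛ + U/8)
z = 1019 (z = (-2300 - 1*(-44)) + 3275 = (-2300 + 44) + 3275 = -2256 + 3275 = 1019)
z/3298 = 1019/3298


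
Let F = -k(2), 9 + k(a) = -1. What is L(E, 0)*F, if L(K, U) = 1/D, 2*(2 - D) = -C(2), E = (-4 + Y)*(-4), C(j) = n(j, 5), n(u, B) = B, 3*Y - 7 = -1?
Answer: 20/9 ≈ 2.2222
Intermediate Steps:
Y = 2 (Y = 7/3 + (⅓)*(-1) = 7/3 - ⅓ = 2)
k(a) = -10 (k(a) = -9 - 1 = -10)
C(j) = 5
E = 8 (E = (-4 + 2)*(-4) = -2*(-4) = 8)
F = 10 (F = -1*(-10) = 10)
D = 9/2 (D = 2 - (-1)*5/2 = 2 - ½*(-5) = 2 + 5/2 = 9/2 ≈ 4.5000)
L(K, U) = 2/9 (L(K, U) = 1/(9/2) = 2/9)
L(E, 0)*F = (2/9)*10 = 20/9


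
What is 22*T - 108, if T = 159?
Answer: 3390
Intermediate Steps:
22*T - 108 = 22*159 - 108 = 3498 - 108 = 3390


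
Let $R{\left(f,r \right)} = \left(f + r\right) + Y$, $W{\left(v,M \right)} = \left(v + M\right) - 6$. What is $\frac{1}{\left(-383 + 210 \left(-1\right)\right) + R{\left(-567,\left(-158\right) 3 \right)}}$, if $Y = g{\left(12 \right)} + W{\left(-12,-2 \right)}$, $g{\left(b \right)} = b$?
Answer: $- \frac{1}{1642} \approx -0.00060901$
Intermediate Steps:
$W{\left(v,M \right)} = -6 + M + v$ ($W{\left(v,M \right)} = \left(M + v\right) - 6 = -6 + M + v$)
$Y = -8$ ($Y = 12 - 20 = -8$)
$R{\left(f,r \right)} = -8 + f + r$ ($R{\left(f,r \right)} = \left(f + r\right) - 8 = -8 + f + r$)
$\frac{1}{\left(-383 + 210 \left(-1\right)\right) + R{\left(-567,\left(-158\right) 3 \right)}} = \frac{1}{\left(-383 + 210 \left(-1\right)\right) - 1049} = \frac{1}{\left(-383 - 210\right) - 1049} = \frac{1}{-593 - 1049} = \frac{1}{-1642} = - \frac{1}{1642}$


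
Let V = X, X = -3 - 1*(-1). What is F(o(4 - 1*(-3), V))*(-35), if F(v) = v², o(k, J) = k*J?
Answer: -6860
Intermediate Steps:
X = -2 (X = -3 + 1 = -2)
V = -2
o(k, J) = J*k
F(o(4 - 1*(-3), V))*(-35) = (-2*(4 - 1*(-3)))²*(-35) = (-2*(4 + 3))²*(-35) = (-2*7)²*(-35) = (-14)²*(-35) = 196*(-35) = -6860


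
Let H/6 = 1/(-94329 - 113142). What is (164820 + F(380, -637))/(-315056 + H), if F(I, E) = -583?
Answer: -11358138209/21788327794 ≈ -0.52129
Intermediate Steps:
H = -2/69157 (H = 6/(-94329 - 113142) = 6/(-207471) = 6*(-1/207471) = -2/69157 ≈ -2.8920e-5)
(164820 + F(380, -637))/(-315056 + H) = (164820 - 583)/(-315056 - 2/69157) = 164237/(-21788327794/69157) = 164237*(-69157/21788327794) = -11358138209/21788327794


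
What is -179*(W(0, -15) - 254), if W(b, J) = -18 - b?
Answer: 48688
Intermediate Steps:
-179*(W(0, -15) - 254) = -179*((-18 - 1*0) - 254) = -179*((-18 + 0) - 254) = -179*(-18 - 254) = -179*(-272) = 48688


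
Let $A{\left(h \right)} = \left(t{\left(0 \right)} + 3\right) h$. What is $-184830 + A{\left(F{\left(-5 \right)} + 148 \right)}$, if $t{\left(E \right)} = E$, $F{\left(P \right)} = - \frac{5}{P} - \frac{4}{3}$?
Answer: $-184387$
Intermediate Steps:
$F{\left(P \right)} = - \frac{4}{3} - \frac{5}{P}$ ($F{\left(P \right)} = - \frac{5}{P} - \frac{4}{3} = - \frac{4}{3} - \frac{5}{P}$)
$A{\left(h \right)} = 3 h$ ($A{\left(h \right)} = \left(0 + 3\right) h = 3 h$)
$-184830 + A{\left(F{\left(-5 \right)} + 148 \right)} = -184830 + 3 \left(\left(- \frac{4}{3} - \frac{5}{-5}\right) + 148\right) = -184830 + 3 \left(\left(- \frac{4}{3} - -1\right) + 148\right) = -184830 + 3 \left(\left(- \frac{4}{3} + 1\right) + 148\right) = -184830 + 3 \left(- \frac{1}{3} + 148\right) = -184830 + 3 \cdot \frac{443}{3} = -184830 + 443 = -184387$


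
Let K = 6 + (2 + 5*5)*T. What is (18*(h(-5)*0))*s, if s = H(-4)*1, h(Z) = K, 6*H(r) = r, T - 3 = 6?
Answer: 0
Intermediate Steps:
T = 9 (T = 3 + 6 = 9)
K = 249 (K = 6 + (2 + 5*5)*9 = 6 + (2 + 25)*9 = 6 + 27*9 = 6 + 243 = 249)
H(r) = r/6
h(Z) = 249
s = -⅔ (s = ((⅙)*(-4))*1 = -⅔*1 = -⅔ ≈ -0.66667)
(18*(h(-5)*0))*s = (18*(249*0))*(-⅔) = (18*0)*(-⅔) = 0*(-⅔) = 0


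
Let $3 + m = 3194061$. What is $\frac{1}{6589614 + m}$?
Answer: $\frac{1}{9783672} \approx 1.0221 \cdot 10^{-7}$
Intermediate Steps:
$m = 3194058$ ($m = -3 + 3194061 = 3194058$)
$\frac{1}{6589614 + m} = \frac{1}{6589614 + 3194058} = \frac{1}{9783672}$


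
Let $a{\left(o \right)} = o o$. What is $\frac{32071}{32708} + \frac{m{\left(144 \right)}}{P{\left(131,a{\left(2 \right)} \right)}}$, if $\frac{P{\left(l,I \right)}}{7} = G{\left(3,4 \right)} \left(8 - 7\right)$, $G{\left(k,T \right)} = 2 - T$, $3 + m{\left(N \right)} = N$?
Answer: $- \frac{160109}{17612} \approx -9.0909$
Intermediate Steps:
$m{\left(N \right)} = -3 + N$
$a{\left(o \right)} = o^{2}$
$P{\left(l,I \right)} = -14$ ($P{\left(l,I \right)} = 7 \left(2 - 4\right) \left(8 - 7\right) = 7 \left(2 - 4\right) 1 = 7 \left(\left(-2\right) 1\right) = 7 \left(-2\right) = -14$)
$\frac{32071}{32708} + \frac{m{\left(144 \right)}}{P{\left(131,a{\left(2 \right)} \right)}} = \frac{32071}{32708} + \frac{-3 + 144}{-14} = 32071 \cdot \frac{1}{32708} + 141 \left(- \frac{1}{14}\right) = \frac{2467}{2516} - \frac{141}{14} = - \frac{160109}{17612}$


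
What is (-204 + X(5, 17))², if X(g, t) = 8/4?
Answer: 40804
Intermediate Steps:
X(g, t) = 2 (X(g, t) = 8*(¼) = 2)
(-204 + X(5, 17))² = (-204 + 2)² = (-202)² = 40804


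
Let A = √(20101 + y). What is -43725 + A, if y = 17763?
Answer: -43725 + 2*√9466 ≈ -43530.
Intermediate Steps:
A = 2*√9466 (A = √(20101 + 17763) = √37864 = 2*√9466 ≈ 194.59)
-43725 + A = -43725 + 2*√9466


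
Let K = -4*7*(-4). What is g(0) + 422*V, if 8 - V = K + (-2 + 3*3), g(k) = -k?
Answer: -46842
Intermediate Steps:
K = 112 (K = -28*(-4) = 112)
V = -111 (V = 8 - (112 + (-2 + 3*3)) = 8 - (112 + (-2 + 9)) = 8 - (112 + 7) = 8 - 1*119 = 8 - 119 = -111)
g(0) + 422*V = -1*0 + 422*(-111) = 0 - 46842 = -46842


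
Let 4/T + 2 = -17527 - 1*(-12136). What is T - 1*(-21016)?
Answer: 113339284/5393 ≈ 21016.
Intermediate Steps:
T = -4/5393 (T = 4/(-2 + (-17527 - 1*(-12136))) = 4/(-2 + (-17527 + 12136)) = 4/(-2 - 5391) = 4/(-5393) = 4*(-1/5393) = -4/5393 ≈ -0.00074170)
T - 1*(-21016) = -4/5393 - 1*(-21016) = -4/5393 + 21016 = 113339284/5393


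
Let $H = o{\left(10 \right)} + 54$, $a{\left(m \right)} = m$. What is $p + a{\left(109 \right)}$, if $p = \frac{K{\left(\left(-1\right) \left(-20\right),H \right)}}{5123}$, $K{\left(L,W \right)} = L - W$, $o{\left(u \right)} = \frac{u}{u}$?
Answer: $\frac{558372}{5123} \approx 108.99$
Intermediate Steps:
$o{\left(u \right)} = 1$
$H = 55$ ($H = 1 + 54 = 55$)
$p = - \frac{35}{5123}$ ($p = \frac{\left(-1\right) \left(-20\right) - 55}{5123} = \left(20 - 55\right) \frac{1}{5123} = \left(-35\right) \frac{1}{5123} = - \frac{35}{5123} \approx -0.0068319$)
$p + a{\left(109 \right)} = - \frac{35}{5123} + 109 = \frac{558372}{5123}$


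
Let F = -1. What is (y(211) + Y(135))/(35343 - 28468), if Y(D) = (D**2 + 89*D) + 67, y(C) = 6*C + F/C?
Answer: 6661902/1450625 ≈ 4.5924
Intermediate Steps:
y(C) = -1/C + 6*C (y(C) = 6*C - 1/C = -1/C + 6*C)
Y(D) = 67 + D**2 + 89*D
(y(211) + Y(135))/(35343 - 28468) = ((-1/211 + 6*211) + (67 + 135**2 + 89*135))/(35343 - 28468) = ((-1*1/211 + 1266) + (67 + 18225 + 12015))/6875 = ((-1/211 + 1266) + 30307)*(1/6875) = (267125/211 + 30307)*(1/6875) = (6661902/211)*(1/6875) = 6661902/1450625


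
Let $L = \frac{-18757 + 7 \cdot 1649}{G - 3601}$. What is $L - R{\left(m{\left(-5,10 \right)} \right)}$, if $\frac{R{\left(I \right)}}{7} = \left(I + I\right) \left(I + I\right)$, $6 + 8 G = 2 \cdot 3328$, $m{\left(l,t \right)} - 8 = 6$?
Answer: $- \frac{60772696}{11079} \approx -5485.4$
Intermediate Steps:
$m{\left(l,t \right)} = 14$ ($m{\left(l,t \right)} = 8 + 6 = 14$)
$G = \frac{3325}{4}$ ($G = - \frac{3}{4} + \frac{2 \cdot 3328}{8} = - \frac{3}{4} + \frac{1}{8} \cdot 6656 = - \frac{3}{4} + 832 = \frac{3325}{4} \approx 831.25$)
$R{\left(I \right)} = 28 I^{2}$ ($R{\left(I \right)} = 7 \left(I + I\right) \left(I + I\right) = 7 \cdot 2 I 2 I = 7 \cdot 4 I^{2} = 28 I^{2}$)
$L = \frac{28856}{11079}$ ($L = \frac{-18757 + 7 \cdot 1649}{\frac{3325}{4} - 3601} = \frac{-18757 + 11543}{- \frac{11079}{4}} = \left(-7214\right) \left(- \frac{4}{11079}\right) = \frac{28856}{11079} \approx 2.6046$)
$L - R{\left(m{\left(-5,10 \right)} \right)} = \frac{28856}{11079} - 28 \cdot 14^{2} = \frac{28856}{11079} - 28 \cdot 196 = \frac{28856}{11079} - 5488 = - \frac{60772696}{11079}$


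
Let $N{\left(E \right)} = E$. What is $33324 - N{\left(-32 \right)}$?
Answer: $33356$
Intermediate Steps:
$33324 - N{\left(-32 \right)} = 33324 - -32 = 33324 + 32 = 33356$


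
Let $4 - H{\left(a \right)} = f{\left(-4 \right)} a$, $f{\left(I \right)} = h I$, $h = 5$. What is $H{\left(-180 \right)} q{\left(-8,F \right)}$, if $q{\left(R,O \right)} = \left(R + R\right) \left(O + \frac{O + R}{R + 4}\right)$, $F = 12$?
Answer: $632896$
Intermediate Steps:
$f{\left(I \right)} = 5 I$
$H{\left(a \right)} = 4 + 20 a$ ($H{\left(a \right)} = 4 - 5 \left(-4\right) a = 4 - - 20 a = 4 + 20 a$)
$q{\left(R,O \right)} = 2 R \left(O + \frac{O + R}{4 + R}\right)$
$H{\left(-180 \right)} q{\left(-8,F \right)} = \left(4 + 20 \left(-180\right)\right) 2 \left(-8\right) \frac{1}{4 - 8} \left(-8 + 5 \cdot 12 + 12 \left(-8\right)\right) = \left(4 - 3600\right) 2 \left(-8\right) \frac{1}{-4} \left(-8 + 60 - 96\right) = - 3596 \cdot 2 \left(-8\right) \left(- \frac{1}{4}\right) \left(-44\right) = \left(-3596\right) \left(-176\right) = 632896$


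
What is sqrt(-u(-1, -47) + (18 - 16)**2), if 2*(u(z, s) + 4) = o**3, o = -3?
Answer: sqrt(86)/2 ≈ 4.6368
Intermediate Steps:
u(z, s) = -35/2 (u(z, s) = -4 + (1/2)*(-3)**3 = -4 + (1/2)*(-27) = -4 - 27/2 = -35/2)
sqrt(-u(-1, -47) + (18 - 16)**2) = sqrt(-1*(-35/2) + (18 - 16)**2) = sqrt(35/2 + 2**2) = sqrt(35/2 + 4) = sqrt(43/2) = sqrt(86)/2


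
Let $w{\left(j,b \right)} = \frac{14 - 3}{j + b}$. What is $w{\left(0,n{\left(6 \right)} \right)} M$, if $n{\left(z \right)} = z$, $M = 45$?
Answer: $\frac{165}{2} \approx 82.5$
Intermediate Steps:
$w{\left(j,b \right)} = \frac{11}{b + j}$
$w{\left(0,n{\left(6 \right)} \right)} M = \frac{11}{6 + 0} \cdot 45 = \frac{11}{6} \cdot 45 = \frac{165}{2}$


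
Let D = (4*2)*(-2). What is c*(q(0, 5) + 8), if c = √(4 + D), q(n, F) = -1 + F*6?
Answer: 74*I*√3 ≈ 128.17*I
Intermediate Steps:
q(n, F) = -1 + 6*F
D = -16 (D = 8*(-2) = -16)
c = 2*I*√3 (c = √(4 - 16) = √(-12) = 2*I*√3 ≈ 3.4641*I)
c*(q(0, 5) + 8) = (2*I*√3)*((-1 + 6*5) + 8) = (2*I*√3)*((-1 + 30) + 8) = (2*I*√3)*(29 + 8) = (2*I*√3)*37 = 74*I*√3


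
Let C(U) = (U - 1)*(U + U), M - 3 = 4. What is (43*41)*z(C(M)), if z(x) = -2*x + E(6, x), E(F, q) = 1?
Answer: -294421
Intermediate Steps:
M = 7 (M = 3 + 4 = 7)
C(U) = 2*U*(-1 + U) (C(U) = (-1 + U)*(2*U) = 2*U*(-1 + U))
z(x) = 1 - 2*x (z(x) = -2*x + 1 = 1 - 2*x)
(43*41)*z(C(M)) = (43*41)*(1 - 4*7*(-1 + 7)) = 1763*(1 - 4*7*6) = 1763*(1 - 2*84) = 1763*(1 - 168) = 1763*(-167) = -294421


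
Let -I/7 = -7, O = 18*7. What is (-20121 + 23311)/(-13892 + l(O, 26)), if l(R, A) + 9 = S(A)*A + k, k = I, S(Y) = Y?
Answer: -1595/6588 ≈ -0.24211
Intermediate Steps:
O = 126
I = 49 (I = -7*(-7) = 49)
k = 49
l(R, A) = 40 + A² (l(R, A) = -9 + (A*A + 49) = -9 + (A² + 49) = -9 + (49 + A²) = 40 + A²)
(-20121 + 23311)/(-13892 + l(O, 26)) = (-20121 + 23311)/(-13892 + (40 + 26²)) = 3190/(-13892 + (40 + 676)) = 3190/(-13892 + 716) = 3190/(-13176) = 3190*(-1/13176) = -1595/6588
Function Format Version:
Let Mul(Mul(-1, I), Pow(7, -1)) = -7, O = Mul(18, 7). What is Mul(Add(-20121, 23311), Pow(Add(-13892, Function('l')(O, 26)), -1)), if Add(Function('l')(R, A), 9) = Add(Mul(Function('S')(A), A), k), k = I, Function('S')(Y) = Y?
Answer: Rational(-1595, 6588) ≈ -0.24211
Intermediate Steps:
O = 126
I = 49 (I = Mul(-7, -7) = 49)
k = 49
Function('l')(R, A) = Add(40, Pow(A, 2)) (Function('l')(R, A) = Add(-9, Add(Mul(A, A), 49)) = Add(-9, Add(Pow(A, 2), 49)) = Add(-9, Add(49, Pow(A, 2))) = Add(40, Pow(A, 2)))
Mul(Add(-20121, 23311), Pow(Add(-13892, Function('l')(O, 26)), -1)) = Mul(Add(-20121, 23311), Pow(Add(-13892, Add(40, Pow(26, 2))), -1)) = Mul(3190, Pow(Add(-13892, Add(40, 676)), -1)) = Mul(3190, Pow(Add(-13892, 716), -1)) = Mul(3190, Pow(-13176, -1)) = Mul(3190, Rational(-1, 13176)) = Rational(-1595, 6588)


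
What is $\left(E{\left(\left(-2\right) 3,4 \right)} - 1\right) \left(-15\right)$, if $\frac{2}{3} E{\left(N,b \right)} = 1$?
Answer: $- \frac{15}{2} \approx -7.5$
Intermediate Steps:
$E{\left(N,b \right)} = \frac{3}{2}$ ($E{\left(N,b \right)} = \frac{3}{2} \cdot 1 = \frac{3}{2}$)
$\left(E{\left(\left(-2\right) 3,4 \right)} - 1\right) \left(-15\right) = \left(\frac{3}{2} - 1\right) \left(-15\right) = \frac{1}{2} \left(-15\right) = - \frac{15}{2}$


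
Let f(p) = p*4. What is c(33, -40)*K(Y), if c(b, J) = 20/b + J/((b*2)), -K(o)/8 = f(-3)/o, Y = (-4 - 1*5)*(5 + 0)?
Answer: 0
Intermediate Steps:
Y = -45 (Y = (-4 - 5)*5 = -9*5 = -45)
f(p) = 4*p
K(o) = 96/o (K(o) = -8*4*(-3)/o = -(-96)/o = 96/o)
c(b, J) = 20/b + J/(2*b) (c(b, J) = 20/b + J/((2*b)) = 20/b + J*(1/(2*b)) = 20/b + J/(2*b))
c(33, -40)*K(Y) = ((½)*(40 - 40)/33)*(96/(-45)) = ((½)*(1/33)*0)*(96*(-1/45)) = 0*(-32/15) = 0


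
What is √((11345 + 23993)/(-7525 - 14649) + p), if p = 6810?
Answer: √836899988687/11087 ≈ 82.513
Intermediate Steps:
√((11345 + 23993)/(-7525 - 14649) + p) = √((11345 + 23993)/(-7525 - 14649) + 6810) = √(35338/(-22174) + 6810) = √(35338*(-1/22174) + 6810) = √(-17669/11087 + 6810) = √(75484801/11087) = √836899988687/11087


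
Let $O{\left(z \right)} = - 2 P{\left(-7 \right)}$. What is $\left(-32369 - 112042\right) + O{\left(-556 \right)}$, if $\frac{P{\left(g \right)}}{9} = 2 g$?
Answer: $-144159$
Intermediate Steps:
$P{\left(g \right)} = 18 g$ ($P{\left(g \right)} = 9 \cdot 2 g = 18 g$)
$O{\left(z \right)} = 252$ ($O{\left(z \right)} = - 2 \cdot 18 \left(-7\right) = \left(-2\right) \left(-126\right) = 252$)
$\left(-32369 - 112042\right) + O{\left(-556 \right)} = \left(-32369 - 112042\right) + 252 = -144411 + 252 = -144159$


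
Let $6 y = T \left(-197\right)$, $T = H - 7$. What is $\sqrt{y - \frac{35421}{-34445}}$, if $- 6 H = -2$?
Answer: $\frac{\sqrt{340877195}}{1245} \approx 14.83$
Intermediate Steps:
$H = \frac{1}{3}$ ($H = \left(- \frac{1}{6}\right) \left(-2\right) = \frac{1}{3} \approx 0.33333$)
$T = - \frac{20}{3}$ ($T = \frac{1}{3} - 7 = - \frac{20}{3} \approx -6.6667$)
$y = \frac{1970}{9}$ ($y = \frac{\left(- \frac{20}{3}\right) \left(-197\right)}{6} = \frac{1}{6} \cdot \frac{3940}{3} = \frac{1970}{9} \approx 218.89$)
$\sqrt{y - \frac{35421}{-34445}} = \sqrt{\frac{1970}{9} - \frac{35421}{-34445}} = \sqrt{\frac{1970}{9} - - \frac{35421}{34445}} = \sqrt{\frac{1970}{9} + \frac{35421}{34445}} = \sqrt{\frac{68175439}{310005}} = \frac{\sqrt{340877195}}{1245}$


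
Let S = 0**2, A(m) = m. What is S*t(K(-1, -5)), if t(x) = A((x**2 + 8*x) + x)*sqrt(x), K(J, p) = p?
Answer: 0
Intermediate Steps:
t(x) = sqrt(x)*(x**2 + 9*x) (t(x) = ((x**2 + 8*x) + x)*sqrt(x) = (x**2 + 9*x)*sqrt(x) = sqrt(x)*(x**2 + 9*x))
S = 0
S*t(K(-1, -5)) = 0*((-5)**(3/2)*(9 - 5)) = 0*(-5*I*sqrt(5)*4) = 0*(-20*I*sqrt(5)) = 0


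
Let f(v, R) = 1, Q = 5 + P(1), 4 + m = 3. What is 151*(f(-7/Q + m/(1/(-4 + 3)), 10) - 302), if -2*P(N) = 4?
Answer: -45451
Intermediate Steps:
m = -1 (m = -4 + 3 = -1)
P(N) = -2 (P(N) = -½*4 = -2)
Q = 3 (Q = 5 - 2 = 3)
151*(f(-7/Q + m/(1/(-4 + 3)), 10) - 302) = 151*(1 - 302) = 151*(-301) = -45451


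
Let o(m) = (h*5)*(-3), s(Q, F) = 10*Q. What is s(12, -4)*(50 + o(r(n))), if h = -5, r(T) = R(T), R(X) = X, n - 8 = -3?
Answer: 15000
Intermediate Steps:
n = 5 (n = 8 - 3 = 5)
r(T) = T
o(m) = 75 (o(m) = -5*5*(-3) = -25*(-3) = 75)
s(12, -4)*(50 + o(r(n))) = (10*12)*(50 + 75) = 120*125 = 15000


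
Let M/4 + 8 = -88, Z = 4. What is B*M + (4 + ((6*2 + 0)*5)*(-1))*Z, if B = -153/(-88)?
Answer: -9808/11 ≈ -891.64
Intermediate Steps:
M = -384 (M = -32 + 4*(-88) = -32 - 352 = -384)
B = 153/88 (B = -153*(-1/88) = 153/88 ≈ 1.7386)
B*M + (4 + ((6*2 + 0)*5)*(-1))*Z = (153/88)*(-384) + (4 + ((6*2 + 0)*5)*(-1))*4 = -7344/11 + (4 + ((12 + 0)*5)*(-1))*4 = -7344/11 + (4 + (12*5)*(-1))*4 = -7344/11 + (4 + 60*(-1))*4 = -7344/11 + (4 - 60)*4 = -7344/11 - 56*4 = -7344/11 - 224 = -9808/11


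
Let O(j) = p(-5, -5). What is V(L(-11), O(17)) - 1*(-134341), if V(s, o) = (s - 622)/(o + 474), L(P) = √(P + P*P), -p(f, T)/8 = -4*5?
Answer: 42585786/317 + √110/634 ≈ 1.3434e+5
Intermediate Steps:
p(f, T) = 160 (p(f, T) = -(-32)*5 = -8*(-20) = 160)
L(P) = √(P + P²)
O(j) = 160
V(s, o) = (-622 + s)/(474 + o)
V(L(-11), O(17)) - 1*(-134341) = (-622 + √(-11*(1 - 11)))/(474 + 160) - 1*(-134341) = (-622 + √(-11*(-10)))/634 + 134341 = (-622 + √110)/634 + 134341 = (-311/317 + √110/634) + 134341 = 42585786/317 + √110/634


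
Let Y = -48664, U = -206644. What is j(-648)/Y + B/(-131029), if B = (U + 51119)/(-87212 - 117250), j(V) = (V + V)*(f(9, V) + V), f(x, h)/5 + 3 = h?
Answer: -16939228298694403/162966315854034 ≈ -103.94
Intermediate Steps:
f(x, h) = -15 + 5*h
j(V) = 2*V*(-15 + 6*V) (j(V) = (V + V)*((-15 + 5*V) + V) = (2*V)*(-15 + 6*V) = 2*V*(-15 + 6*V))
B = 155525/204462 (B = (-206644 + 51119)/(-87212 - 117250) = -155525/(-204462) = -155525*(-1/204462) = 155525/204462 ≈ 0.76065)
j(-648)/Y + B/(-131029) = (6*(-648)*(-5 + 2*(-648)))/(-48664) + (155525/204462)/(-131029) = (6*(-648)*(-5 - 1296))*(-1/48664) + (155525/204462)*(-1/131029) = (6*(-648)*(-1301))*(-1/48664) - 155525/26790451398 = 5058288*(-1/48664) - 155525/26790451398 = -632286/6083 - 155525/26790451398 = -16939228298694403/162966315854034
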